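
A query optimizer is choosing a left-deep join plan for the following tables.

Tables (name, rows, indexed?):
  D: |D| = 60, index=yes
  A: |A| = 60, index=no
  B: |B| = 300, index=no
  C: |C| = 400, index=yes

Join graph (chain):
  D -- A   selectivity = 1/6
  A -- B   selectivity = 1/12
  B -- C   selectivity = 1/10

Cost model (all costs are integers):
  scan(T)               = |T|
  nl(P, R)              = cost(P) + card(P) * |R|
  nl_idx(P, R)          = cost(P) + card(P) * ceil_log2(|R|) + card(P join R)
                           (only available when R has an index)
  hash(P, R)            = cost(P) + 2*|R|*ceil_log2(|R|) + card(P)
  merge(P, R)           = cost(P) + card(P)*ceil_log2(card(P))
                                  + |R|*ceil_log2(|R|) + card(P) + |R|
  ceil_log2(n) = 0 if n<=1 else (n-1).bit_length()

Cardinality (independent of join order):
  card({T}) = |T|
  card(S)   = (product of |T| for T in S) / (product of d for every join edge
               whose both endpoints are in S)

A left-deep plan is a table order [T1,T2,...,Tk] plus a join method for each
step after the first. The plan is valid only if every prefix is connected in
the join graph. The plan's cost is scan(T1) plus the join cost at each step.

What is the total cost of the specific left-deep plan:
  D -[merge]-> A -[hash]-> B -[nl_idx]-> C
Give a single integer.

step 1: scan D: cost=60, card=60
step 2: join A via merge
    card(P join A) = 60*60/(6) = 600
    cost = 60 + 60*6 + 60*6 + 60 + 60 = 900
step 3: join B via hash
    card(P join B) = 600*300/(12) = 15000
    cost = 900 + 2*300*9 + 600 = 6900
step 4: join C via nl_idx
    card(P join C) = 15000*400/(10) = 600000
    cost = 6900 + 15000*9 + 600000 = 741900

741900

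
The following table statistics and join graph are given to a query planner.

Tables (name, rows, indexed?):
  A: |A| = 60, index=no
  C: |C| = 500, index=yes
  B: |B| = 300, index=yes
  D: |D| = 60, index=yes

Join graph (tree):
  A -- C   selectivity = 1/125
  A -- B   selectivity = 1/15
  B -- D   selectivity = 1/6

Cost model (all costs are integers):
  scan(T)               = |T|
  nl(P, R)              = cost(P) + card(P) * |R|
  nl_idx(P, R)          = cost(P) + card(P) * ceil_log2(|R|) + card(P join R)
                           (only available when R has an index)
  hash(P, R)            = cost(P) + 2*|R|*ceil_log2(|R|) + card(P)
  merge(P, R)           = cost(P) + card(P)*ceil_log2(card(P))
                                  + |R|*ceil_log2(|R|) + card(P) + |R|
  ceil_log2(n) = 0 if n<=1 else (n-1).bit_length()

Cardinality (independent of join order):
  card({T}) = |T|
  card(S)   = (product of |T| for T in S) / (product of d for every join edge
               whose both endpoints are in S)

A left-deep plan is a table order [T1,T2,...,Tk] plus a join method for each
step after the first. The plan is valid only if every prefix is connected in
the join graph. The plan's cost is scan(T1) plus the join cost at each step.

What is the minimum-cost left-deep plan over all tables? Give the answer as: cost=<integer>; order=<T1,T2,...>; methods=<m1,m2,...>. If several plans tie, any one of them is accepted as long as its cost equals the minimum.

cost=11520; order=A,C,B,D; methods=nl_idx,merge,hash

Selinger DP (subsets sized 1..n):
  {A}: scan cost=60, card=60
  {C}: scan cost=500, card=500
  {B}: scan cost=300, card=300
  {D}: scan cost=60, card=60
  {AC}: card=240; try (C,nl_idx)→840, (A,hash)→1720, (C,merge)→5480, (A,merge)→5920, (C,hash)→9120, (C,nl)→30060 …(+1); best=840 via (C,nl_idx)
  {AB}: card=1200; try (A,hash)→1320, (B,nl_idx)→1800, (B,merge)→3480, (A,merge)→3720, (B,hash)→5520, (B,nl)→18060 …(+1); best=1320 via (A,hash)
  {BD}: card=3000; try (D,hash)→1320, (B,merge)→3480, (B,nl_idx)→3600, (D,merge)→3720, (D,nl_idx)→5100, (B,hash)→5520 …(+2); best=1320 via (D,hash)
  {ABC}: card=4800; try (B,merge)→6000, (B,hash)→6480, (B,nl_idx)→7800, (C,hash)→11520, (C,nl_idx)→16920, (C,merge)→20720 …(+2); best=6000 via (B,merge)
  {ABD}: card=12000; try (D,hash)→3240, (A,hash)→5040, (D,merge)→16140, (D,nl_idx)→20520, (A,merge)→40740, (D,nl)→73320 …(+1); best=3240 via (D,hash)
  {ABCD}: card=48000; try (D,hash)→11520, (C,hash)→24240, (D,merge)→73620, (D,nl_idx)→82800, (C,nl_idx)→159240, (C,merge)→188240 …(+2); best=11520 via (D,hash)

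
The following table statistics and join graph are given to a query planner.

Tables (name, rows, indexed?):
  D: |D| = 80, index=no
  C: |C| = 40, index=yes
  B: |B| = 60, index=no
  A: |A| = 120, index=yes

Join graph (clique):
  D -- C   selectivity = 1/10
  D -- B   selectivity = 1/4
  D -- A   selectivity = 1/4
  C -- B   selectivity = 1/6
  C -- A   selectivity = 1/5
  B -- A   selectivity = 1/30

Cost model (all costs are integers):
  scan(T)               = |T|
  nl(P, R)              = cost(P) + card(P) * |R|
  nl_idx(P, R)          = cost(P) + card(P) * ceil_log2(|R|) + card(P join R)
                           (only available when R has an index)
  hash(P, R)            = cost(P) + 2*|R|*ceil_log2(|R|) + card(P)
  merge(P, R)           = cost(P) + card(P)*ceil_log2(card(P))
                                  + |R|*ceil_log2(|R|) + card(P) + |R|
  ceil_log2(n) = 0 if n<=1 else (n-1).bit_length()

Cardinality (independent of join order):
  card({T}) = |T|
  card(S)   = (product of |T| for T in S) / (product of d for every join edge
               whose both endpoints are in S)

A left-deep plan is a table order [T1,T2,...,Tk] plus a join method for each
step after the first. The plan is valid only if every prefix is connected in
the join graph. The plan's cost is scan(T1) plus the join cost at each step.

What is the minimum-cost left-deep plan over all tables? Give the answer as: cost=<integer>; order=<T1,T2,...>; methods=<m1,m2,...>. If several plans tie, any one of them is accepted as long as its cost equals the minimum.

Selinger DP (subsets sized 1..n):
  {D}: scan cost=80, card=80
  {C}: scan cost=40, card=40
  {B}: scan cost=60, card=60
  {A}: scan cost=120, card=120
  {CD}: card=320; try (C,hash)→640, (C,nl_idx)→880, (D,merge)→960, (C,merge)→1000, (D,hash)→1200, (D,nl)→3240 …(+1); best=640 via (C,hash)
  {BD}: card=1200; try (B,hash)→880, (D,merge)→1120, (B,merge)→1140, (D,hash)→1240, (D,nl)→4860, (B,nl)→4880; best=880 via (B,hash)
  {AD}: card=2400; try (D,hash)→1360, (A,merge)→1680, (D,merge)→1720, (A,hash)→1840, (A,nl_idx)→3040, (A,nl)→9680 …(+1); best=1360 via (D,hash)
  {BC}: card=400; try (C,hash)→600, (B,merge)→740, (C,merge)→760, (B,hash)→800, (C,nl_idx)→820, (B,nl)→2440 …(+1); best=600 via (C,hash)
  {AC}: card=960; try (C,hash)→720, (A,merge)→1280, (A,nl_idx)→1280, (C,merge)→1360, (A,hash)→1760, (C,nl_idx)→1800 …(+2); best=720 via (C,hash)
  {AB}: card=240; try (A,nl_idx)→720, (B,hash)→960, (A,merge)→1440, (B,merge)→1500, (A,hash)→1800, (A,nl)→7260 …(+1); best=720 via (A,nl_idx)
  {BCD}: card=800; try (B,hash)→1680, (D,hash)→2120, (C,hash)→2560, (B,merge)→4260, (D,merge)→5240, (C,nl_idx)→8880 …(+4); best=1680 via (B,hash)
  {ACD}: card=1920; try (A,hash)→2640, (D,hash)→2800, (C,hash)→4240, (A,merge)→4800, (A,nl_idx)→4800, (D,merge)→11920 …(+5); best=2640 via (A,hash)
  {ABD}: card=1200; try (D,hash)→2080, (D,merge)→3520, (A,hash)→3760, (B,hash)→4480, (A,nl_idx)→10480, (A,merge)→16240 …(+4); best=2080 via (D,hash)
  {ABC}: card=320; try (C,hash)→1440, (B,hash)→2400, (C,nl_idx)→2480, (A,hash)→2680, (C,merge)→3160, (A,nl_idx)→3720 …(+5); best=1440 via (C,hash)
  {ABCD}: card=160; try (D,hash)→2880, (C,hash)→3760, (A,hash)→4160, (D,merge)→5280, (B,hash)→5280, (A,nl_idx)→7440 …(+8); best=2880 via (D,hash)

cost=2880; order=B,A,C,D; methods=nl_idx,hash,hash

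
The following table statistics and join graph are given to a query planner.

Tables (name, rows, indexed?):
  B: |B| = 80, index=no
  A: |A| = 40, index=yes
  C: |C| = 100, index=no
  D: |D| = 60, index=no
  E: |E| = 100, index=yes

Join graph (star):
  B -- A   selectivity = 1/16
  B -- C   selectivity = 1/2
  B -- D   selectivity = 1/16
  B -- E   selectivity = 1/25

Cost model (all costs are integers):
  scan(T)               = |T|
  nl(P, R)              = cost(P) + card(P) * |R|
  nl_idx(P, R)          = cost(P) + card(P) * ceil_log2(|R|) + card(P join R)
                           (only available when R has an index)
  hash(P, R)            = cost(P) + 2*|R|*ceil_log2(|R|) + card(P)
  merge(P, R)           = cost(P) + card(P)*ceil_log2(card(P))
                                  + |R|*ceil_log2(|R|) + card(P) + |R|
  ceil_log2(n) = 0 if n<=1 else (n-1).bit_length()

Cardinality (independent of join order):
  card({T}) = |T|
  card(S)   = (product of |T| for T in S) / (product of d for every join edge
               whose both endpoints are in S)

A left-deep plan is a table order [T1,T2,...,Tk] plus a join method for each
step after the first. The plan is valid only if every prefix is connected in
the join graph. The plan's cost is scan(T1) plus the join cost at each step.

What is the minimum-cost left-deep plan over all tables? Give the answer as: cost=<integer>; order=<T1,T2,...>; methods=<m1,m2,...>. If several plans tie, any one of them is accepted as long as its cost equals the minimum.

Selinger DP (subsets sized 1..n):
  {B}: scan cost=80, card=80
  {A}: scan cost=40, card=40
  {C}: scan cost=100, card=100
  {D}: scan cost=60, card=60
  {E}: scan cost=100, card=100
  {AB}: card=200; try (A,hash)→640, (A,nl_idx)→760, (B,merge)→960, (A,merge)→1000, (B,hash)→1200, (B,nl)→3240 …(+1); best=640 via (A,hash)
  {BC}: card=4000; try (B,hash)→1320, (C,merge)→1520, (B,merge)→1540, (C,hash)→1560, (C,nl)→8080, (B,nl)→8100; best=1320 via (B,hash)
  {BD}: card=300; try (D,hash)→880, (B,merge)→1120, (D,merge)→1140, (B,hash)→1240, (B,nl)→4860, (D,nl)→4880; best=880 via (D,hash)
  {BE}: card=320; try (E,nl_idx)→960, (B,hash)→1320, (E,merge)→1520, (B,merge)→1540, (E,hash)→1560, (E,nl)→8080 …(+1); best=960 via (E,nl_idx)
  {ABC}: card=10000; try (C,hash)→2240, (C,merge)→3240, (A,hash)→5800, (C,nl)→20640, (A,nl_idx)→35320, (A,merge)→53600 …(+1); best=2240 via (C,hash)
  {ABD}: card=750; try (D,hash)→1560, (A,hash)→1660, (D,merge)→2860, (A,nl_idx)→3430, (A,merge)→4160, (D,nl)→12640 …(+1); best=1560 via (D,hash)
  {ABE}: card=800; try (A,hash)→1760, (E,hash)→2240, (E,nl_idx)→2840, (E,merge)→3240, (A,nl_idx)→3680, (A,merge)→4440 …(+2); best=1760 via (A,hash)
  {BCD}: card=15000; try (C,hash)→2580, (C,merge)→4680, (D,hash)→6040, (C,nl)→30880, (D,merge)→53740, (D,nl)→241320; best=2580 via (C,hash)
  {BCE}: card=16000; try (C,hash)→2680, (C,merge)→4960, (E,hash)→6720, (C,nl)→32960, (E,nl_idx)→45320, (E,merge)→54120 …(+1); best=2680 via (C,hash)
  {BDE}: card=1200; try (D,hash)→2000, (E,hash)→2580, (E,nl_idx)→4180, (D,merge)→4580, (E,merge)→4680, (D,nl)→20160 …(+1); best=2000 via (D,hash)
  {ABCD}: card=37500; try (C,hash)→3710, (C,merge)→10610, (D,hash)→12960, (A,hash)→18060, (C,nl)→76560, (A,nl_idx)→130080 …(+4); best=3710 via (C,hash)
  {ABCE}: card=40000; try (C,hash)→3960, (C,merge)→11360, (E,hash)→13640, (A,hash)→19160, (C,nl)→81760, (E,nl_idx)→112240 …(+5); best=3960 via (C,hash)
  {ABDE}: card=3000; try (D,hash)→3280, (A,hash)→3680, (E,hash)→3710, (E,nl_idx)→9810, (E,merge)→10610, (D,merge)→10980 …(+5); best=3280 via (D,hash)
  {BCDE}: card=60000; try (C,hash)→4600, (C,merge)→17200, (E,hash)→18980, (D,hash)→19400, (C,nl)→122000, (E,nl_idx)→167580 …(+4); best=4600 via (C,hash)
  {ABCDE}: card=150000; try (C,hash)→7680, (E,hash)→42610, (C,merge)→43080, (D,hash)→44680, (A,hash)→65080, (C,nl)→303280 …(+8); best=7680 via (C,hash)

cost=7680; order=B,E,A,D,C; methods=nl_idx,hash,hash,hash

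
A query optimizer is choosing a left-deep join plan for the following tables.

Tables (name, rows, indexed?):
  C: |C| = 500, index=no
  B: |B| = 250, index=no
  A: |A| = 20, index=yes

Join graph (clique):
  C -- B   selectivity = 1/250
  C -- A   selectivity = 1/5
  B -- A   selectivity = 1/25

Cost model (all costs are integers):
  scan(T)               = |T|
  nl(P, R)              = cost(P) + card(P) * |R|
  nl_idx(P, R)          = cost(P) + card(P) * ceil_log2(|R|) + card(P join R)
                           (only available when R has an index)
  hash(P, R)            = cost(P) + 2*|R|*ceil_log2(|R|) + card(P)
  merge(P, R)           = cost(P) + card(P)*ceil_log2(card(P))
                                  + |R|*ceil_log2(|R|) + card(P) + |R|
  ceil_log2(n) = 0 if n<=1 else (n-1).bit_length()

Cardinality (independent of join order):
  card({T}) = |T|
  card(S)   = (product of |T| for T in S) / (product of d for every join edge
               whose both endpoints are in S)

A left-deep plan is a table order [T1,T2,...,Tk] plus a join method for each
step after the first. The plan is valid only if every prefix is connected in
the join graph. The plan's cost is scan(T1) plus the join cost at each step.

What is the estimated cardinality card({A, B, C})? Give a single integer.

80

Tables in S: A(20), B(250), C(500)
Edges inside S: C-B(d=250), C-A(d=5), B-A(d=25)
numerator = 20 * 250 * 500 = 2500000
denominator = 250 * 5 * 25 = 31250
card(S) = 2500000 / 31250 = 80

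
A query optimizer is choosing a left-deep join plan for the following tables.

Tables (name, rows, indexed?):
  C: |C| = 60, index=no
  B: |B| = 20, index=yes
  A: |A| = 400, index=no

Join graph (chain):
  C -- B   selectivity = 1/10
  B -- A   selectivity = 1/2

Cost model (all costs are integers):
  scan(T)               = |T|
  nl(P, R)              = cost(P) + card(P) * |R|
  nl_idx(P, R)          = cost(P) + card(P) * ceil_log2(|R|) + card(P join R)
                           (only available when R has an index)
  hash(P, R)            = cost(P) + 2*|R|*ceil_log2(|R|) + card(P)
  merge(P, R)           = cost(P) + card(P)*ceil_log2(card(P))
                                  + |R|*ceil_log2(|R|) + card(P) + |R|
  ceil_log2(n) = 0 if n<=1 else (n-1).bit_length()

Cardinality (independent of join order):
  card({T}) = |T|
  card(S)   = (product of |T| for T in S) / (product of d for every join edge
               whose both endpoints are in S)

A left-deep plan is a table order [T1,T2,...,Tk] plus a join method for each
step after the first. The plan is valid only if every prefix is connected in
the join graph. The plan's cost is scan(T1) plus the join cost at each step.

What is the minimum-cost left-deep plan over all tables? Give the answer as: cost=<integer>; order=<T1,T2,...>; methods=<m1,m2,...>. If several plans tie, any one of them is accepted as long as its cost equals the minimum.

cost=5280; order=C,B,A; methods=hash,merge

Selinger DP (subsets sized 1..n):
  {C}: scan cost=60, card=60
  {B}: scan cost=20, card=20
  {A}: scan cost=400, card=400
  {BC}: card=120; try (B,hash)→320, (B,nl_idx)→480, (C,merge)→560, (B,merge)→600, (C,hash)→760, (C,nl)→1220 …(+1); best=320 via (B,hash)
  {AB}: card=4000; try (B,hash)→1000, (A,merge)→4140, (B,merge)→4520, (B,nl_idx)→6400, (A,hash)→7240, (A,nl)→8020 …(+1); best=1000 via (B,hash)
  {ABC}: card=24000; try (A,merge)→5280, (C,hash)→5720, (A,hash)→7640, (A,nl)→48320, (C,merge)→53420, (C,nl)→241000; best=5280 via (A,merge)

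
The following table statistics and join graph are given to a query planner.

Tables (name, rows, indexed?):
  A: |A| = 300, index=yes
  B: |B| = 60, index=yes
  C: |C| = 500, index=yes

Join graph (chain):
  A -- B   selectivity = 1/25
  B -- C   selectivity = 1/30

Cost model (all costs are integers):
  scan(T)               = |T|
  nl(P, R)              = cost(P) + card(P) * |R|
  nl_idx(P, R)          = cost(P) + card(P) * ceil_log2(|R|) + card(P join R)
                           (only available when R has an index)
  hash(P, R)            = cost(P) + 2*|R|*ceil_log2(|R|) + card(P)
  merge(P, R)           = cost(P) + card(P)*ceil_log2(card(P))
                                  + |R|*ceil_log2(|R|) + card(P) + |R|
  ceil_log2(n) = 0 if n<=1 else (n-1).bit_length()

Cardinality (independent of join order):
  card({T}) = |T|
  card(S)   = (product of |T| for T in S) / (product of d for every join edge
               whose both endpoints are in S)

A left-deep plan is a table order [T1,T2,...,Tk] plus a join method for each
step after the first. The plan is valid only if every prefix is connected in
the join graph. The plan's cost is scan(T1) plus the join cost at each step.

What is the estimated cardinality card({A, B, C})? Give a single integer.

12000

Tables in S: A(300), B(60), C(500)
Edges inside S: A-B(d=25), B-C(d=30)
numerator = 300 * 60 * 500 = 9000000
denominator = 25 * 30 = 750
card(S) = 9000000 / 750 = 12000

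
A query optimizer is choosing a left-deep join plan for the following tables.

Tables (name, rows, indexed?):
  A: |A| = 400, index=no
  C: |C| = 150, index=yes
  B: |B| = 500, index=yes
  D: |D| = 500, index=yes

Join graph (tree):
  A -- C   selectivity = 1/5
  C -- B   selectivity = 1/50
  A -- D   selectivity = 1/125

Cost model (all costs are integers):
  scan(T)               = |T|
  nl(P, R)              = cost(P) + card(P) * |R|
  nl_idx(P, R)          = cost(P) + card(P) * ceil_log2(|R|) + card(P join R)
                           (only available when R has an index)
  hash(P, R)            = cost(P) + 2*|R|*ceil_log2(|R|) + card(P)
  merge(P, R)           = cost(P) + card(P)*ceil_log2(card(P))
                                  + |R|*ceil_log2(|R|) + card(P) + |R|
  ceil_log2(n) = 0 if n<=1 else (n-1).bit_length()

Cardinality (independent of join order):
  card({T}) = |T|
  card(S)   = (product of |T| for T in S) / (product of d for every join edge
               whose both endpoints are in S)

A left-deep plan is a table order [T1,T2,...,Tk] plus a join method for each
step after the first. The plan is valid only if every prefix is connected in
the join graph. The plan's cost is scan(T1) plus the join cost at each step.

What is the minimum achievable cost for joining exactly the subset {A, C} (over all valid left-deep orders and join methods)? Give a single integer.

3200

Selinger DP over subsets of {A,C}:
  {A}: scan cost=400, card=400
  {C}: scan cost=150, card=150
  {AC}: card=12000; try (C,hash)→3200, (A,merge)→5500, (C,merge)→5750, (A,hash)→7500, (C,nl_idx)→15600, (A,nl)→60150 …(+1); best=3200 via (C,hash)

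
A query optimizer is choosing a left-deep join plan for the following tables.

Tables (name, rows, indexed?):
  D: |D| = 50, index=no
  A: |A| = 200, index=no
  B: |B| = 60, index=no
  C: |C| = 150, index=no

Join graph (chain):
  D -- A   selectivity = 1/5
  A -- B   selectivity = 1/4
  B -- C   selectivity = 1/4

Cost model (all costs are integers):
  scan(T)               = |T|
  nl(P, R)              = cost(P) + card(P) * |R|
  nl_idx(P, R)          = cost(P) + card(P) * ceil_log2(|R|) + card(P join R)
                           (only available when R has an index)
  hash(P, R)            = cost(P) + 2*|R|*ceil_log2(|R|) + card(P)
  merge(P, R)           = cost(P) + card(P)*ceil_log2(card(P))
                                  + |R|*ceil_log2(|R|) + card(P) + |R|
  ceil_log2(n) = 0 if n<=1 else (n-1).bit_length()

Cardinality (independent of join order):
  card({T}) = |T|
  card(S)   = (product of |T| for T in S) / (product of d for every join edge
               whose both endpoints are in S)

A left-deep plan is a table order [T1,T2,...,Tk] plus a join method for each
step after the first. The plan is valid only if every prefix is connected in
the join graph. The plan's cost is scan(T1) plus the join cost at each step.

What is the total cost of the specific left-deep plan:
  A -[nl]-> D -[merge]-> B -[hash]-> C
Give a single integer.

step 1: scan A: cost=200, card=200
step 2: join D via nl
    card(P join D) = 200*50/(5) = 2000
    cost = 200 + 200*50 = 10200
step 3: join B via merge
    card(P join B) = 2000*60/(4) = 30000
    cost = 10200 + 2000*11 + 60*6 + 2000 + 60 = 34620
step 4: join C via hash
    card(P join C) = 30000*150/(4) = 1125000
    cost = 34620 + 2*150*8 + 30000 = 67020

67020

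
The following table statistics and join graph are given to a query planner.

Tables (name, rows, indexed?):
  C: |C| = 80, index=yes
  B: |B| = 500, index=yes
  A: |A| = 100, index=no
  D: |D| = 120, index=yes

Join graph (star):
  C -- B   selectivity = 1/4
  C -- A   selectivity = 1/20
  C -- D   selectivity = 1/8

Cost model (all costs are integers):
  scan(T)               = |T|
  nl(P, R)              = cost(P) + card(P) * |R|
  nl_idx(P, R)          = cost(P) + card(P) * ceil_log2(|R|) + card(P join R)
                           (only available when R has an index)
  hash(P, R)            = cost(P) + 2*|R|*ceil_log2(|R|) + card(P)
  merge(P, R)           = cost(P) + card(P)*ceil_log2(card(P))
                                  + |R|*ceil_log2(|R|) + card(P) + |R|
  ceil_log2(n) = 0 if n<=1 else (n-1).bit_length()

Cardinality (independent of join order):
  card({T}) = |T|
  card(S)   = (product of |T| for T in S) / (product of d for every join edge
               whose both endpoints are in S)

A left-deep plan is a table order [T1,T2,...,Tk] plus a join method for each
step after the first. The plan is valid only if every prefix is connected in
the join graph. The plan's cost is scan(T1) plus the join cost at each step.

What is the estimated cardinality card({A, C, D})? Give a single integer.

6000

Tables in S: A(100), C(80), D(120)
Edges inside S: C-A(d=20), C-D(d=8)
numerator = 100 * 80 * 120 = 960000
denominator = 20 * 8 = 160
card(S) = 960000 / 160 = 6000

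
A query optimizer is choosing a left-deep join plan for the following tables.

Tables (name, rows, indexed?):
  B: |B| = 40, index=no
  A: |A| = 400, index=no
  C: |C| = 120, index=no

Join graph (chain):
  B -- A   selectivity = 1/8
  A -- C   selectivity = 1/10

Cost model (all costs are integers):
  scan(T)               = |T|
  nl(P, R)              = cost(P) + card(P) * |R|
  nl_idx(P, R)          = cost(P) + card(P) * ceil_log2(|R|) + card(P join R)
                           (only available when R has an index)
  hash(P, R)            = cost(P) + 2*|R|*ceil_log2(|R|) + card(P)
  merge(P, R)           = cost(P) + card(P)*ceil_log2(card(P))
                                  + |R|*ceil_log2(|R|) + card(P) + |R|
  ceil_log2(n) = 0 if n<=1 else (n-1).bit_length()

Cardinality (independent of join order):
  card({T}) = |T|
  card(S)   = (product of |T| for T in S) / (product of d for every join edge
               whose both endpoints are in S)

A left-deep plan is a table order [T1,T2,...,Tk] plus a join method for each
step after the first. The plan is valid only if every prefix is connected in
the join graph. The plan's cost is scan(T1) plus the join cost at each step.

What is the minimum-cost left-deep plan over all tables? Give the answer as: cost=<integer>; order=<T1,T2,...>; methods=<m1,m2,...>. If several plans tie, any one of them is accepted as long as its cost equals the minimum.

cost=4960; order=A,B,C; methods=hash,hash

Selinger DP (subsets sized 1..n):
  {B}: scan cost=40, card=40
  {A}: scan cost=400, card=400
  {C}: scan cost=120, card=120
  {AB}: card=2000; try (B,hash)→1280, (A,merge)→4320, (B,merge)→4680, (A,hash)→7280, (A,nl)→16040, (B,nl)→16400; best=1280 via (B,hash)
  {AC}: card=4800; try (C,hash)→2480, (A,merge)→5080, (C,merge)→5360, (A,hash)→7440, (A,nl)→48120, (C,nl)→48400; best=2480 via (C,hash)
  {ABC}: card=24000; try (C,hash)→4960, (B,hash)→7760, (C,merge)→26240, (B,merge)→69960, (B,nl)→194480, (C,nl)→241280; best=4960 via (C,hash)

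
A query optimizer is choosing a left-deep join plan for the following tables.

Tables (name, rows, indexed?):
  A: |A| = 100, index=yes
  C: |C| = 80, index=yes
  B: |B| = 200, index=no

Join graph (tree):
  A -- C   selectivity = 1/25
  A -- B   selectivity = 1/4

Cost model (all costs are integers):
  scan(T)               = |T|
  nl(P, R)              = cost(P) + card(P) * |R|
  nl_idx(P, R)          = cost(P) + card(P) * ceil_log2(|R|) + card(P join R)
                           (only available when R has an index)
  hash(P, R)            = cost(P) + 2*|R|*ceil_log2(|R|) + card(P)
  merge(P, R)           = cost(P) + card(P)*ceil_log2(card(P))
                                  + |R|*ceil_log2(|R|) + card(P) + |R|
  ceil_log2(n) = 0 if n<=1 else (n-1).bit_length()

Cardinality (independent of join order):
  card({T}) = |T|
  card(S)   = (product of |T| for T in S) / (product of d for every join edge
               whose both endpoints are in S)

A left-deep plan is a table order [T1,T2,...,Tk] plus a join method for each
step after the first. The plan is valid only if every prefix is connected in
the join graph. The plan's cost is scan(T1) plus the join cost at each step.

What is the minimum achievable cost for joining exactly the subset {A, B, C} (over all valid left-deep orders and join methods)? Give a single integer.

Selinger DP over subsets of {A,B,C}:
  {A}: scan cost=100, card=100
  {C}: scan cost=80, card=80
  {B}: scan cost=200, card=200
  {AC}: card=320; try (A,nl_idx)→960, (C,nl_idx)→1120, (C,hash)→1320, (A,merge)→1520, (C,merge)→1540, (A,hash)→1560 …(+2); best=960 via (A,nl_idx)
  {AB}: card=5000; try (A,hash)→1800, (B,merge)→2700, (A,merge)→2800, (B,hash)→3400, (A,nl_idx)→6600, (B,nl)→20100 …(+1); best=1800 via (A,hash)
  {ABC}: card=16000; try (B,hash)→4480, (B,merge)→5960, (C,hash)→7920, (C,nl_idx)→52800, (B,nl)→64960, (C,merge)→72440 …(+1); best=4480 via (B,hash)

4480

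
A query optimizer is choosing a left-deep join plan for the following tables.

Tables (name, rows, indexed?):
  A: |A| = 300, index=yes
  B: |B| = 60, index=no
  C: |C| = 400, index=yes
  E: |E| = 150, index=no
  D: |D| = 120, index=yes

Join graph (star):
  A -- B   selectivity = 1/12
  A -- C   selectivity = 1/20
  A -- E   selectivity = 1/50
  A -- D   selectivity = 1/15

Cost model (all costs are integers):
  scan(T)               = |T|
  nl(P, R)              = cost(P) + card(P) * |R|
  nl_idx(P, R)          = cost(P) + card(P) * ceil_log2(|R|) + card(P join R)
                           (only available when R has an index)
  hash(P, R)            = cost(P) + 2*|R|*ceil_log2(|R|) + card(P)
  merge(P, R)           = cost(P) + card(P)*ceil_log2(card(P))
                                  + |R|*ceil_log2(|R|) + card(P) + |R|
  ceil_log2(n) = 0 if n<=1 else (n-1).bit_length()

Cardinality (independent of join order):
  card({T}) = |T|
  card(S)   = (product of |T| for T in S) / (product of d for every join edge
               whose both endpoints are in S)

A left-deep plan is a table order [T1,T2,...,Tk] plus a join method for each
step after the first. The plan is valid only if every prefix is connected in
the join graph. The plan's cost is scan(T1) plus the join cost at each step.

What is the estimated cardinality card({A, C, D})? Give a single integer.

48000

Tables in S: A(300), C(400), D(120)
Edges inside S: A-C(d=20), A-D(d=15)
numerator = 300 * 400 * 120 = 14400000
denominator = 20 * 15 = 300
card(S) = 14400000 / 300 = 48000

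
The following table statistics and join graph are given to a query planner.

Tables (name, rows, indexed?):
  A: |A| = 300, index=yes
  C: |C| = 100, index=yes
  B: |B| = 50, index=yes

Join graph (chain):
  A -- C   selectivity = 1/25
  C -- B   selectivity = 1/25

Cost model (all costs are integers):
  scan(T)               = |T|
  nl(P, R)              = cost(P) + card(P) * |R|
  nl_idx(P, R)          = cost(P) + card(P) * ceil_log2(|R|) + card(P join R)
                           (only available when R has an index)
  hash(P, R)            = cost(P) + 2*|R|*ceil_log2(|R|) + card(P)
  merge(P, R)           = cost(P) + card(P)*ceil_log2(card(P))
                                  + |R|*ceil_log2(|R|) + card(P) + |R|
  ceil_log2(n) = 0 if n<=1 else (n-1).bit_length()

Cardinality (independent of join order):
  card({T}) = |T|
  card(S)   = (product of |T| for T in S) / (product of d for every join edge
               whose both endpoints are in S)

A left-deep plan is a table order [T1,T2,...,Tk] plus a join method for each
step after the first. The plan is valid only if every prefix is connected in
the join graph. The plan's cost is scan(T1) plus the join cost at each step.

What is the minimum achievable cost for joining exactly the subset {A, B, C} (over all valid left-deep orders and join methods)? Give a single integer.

Selinger DP over subsets of {A,B,C}:
  {A}: scan cost=300, card=300
  {C}: scan cost=100, card=100
  {B}: scan cost=50, card=50
  {AC}: card=1200; try (C,hash)→2000, (A,nl_idx)→2200, (C,nl_idx)→3600, (A,merge)→3900, (C,merge)→4100, (A,hash)→5600 …(+2); best=2000 via (C,hash)
  {BC}: card=200; try (C,nl_idx)→600, (B,hash)→800, (B,nl_idx)→900, (C,merge)→1200, (B,merge)→1250, (C,hash)→1500 …(+2); best=600 via (C,nl_idx)
  {ABC}: card=2400; try (B,hash)→3800, (A,nl_idx)→4800, (A,merge)→5400, (A,hash)→6200, (B,nl_idx)→11600, (B,merge)→16750 …(+2); best=3800 via (B,hash)

3800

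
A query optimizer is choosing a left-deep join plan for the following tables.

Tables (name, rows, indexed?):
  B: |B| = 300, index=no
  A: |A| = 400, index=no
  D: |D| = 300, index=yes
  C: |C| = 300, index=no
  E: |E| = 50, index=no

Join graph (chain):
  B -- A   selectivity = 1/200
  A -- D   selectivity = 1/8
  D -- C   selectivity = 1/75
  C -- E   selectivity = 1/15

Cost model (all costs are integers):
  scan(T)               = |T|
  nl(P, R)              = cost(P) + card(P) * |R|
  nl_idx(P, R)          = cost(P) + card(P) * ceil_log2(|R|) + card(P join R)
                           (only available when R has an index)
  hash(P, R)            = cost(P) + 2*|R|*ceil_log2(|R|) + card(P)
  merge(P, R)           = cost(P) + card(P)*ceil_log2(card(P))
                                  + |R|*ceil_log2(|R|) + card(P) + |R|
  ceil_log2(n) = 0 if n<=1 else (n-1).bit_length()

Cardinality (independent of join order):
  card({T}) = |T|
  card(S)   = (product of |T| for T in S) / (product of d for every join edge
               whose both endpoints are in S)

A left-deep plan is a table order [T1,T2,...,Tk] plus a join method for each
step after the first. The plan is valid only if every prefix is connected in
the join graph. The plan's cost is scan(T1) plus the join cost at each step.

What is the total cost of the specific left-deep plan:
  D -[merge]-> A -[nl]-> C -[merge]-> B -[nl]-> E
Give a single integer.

10030300

step 1: scan D: cost=300, card=300
step 2: join A via merge
    card(P join A) = 300*400/(8) = 15000
    cost = 300 + 300*9 + 400*9 + 300 + 400 = 7300
step 3: join C via nl
    card(P join C) = 15000*300/(75) = 60000
    cost = 7300 + 15000*300 = 4507300
step 4: join B via merge
    card(P join B) = 60000*300/(200) = 90000
    cost = 4507300 + 60000*16 + 300*9 + 60000 + 300 = 5530300
step 5: join E via nl
    card(P join E) = 90000*50/(15) = 300000
    cost = 5530300 + 90000*50 = 10030300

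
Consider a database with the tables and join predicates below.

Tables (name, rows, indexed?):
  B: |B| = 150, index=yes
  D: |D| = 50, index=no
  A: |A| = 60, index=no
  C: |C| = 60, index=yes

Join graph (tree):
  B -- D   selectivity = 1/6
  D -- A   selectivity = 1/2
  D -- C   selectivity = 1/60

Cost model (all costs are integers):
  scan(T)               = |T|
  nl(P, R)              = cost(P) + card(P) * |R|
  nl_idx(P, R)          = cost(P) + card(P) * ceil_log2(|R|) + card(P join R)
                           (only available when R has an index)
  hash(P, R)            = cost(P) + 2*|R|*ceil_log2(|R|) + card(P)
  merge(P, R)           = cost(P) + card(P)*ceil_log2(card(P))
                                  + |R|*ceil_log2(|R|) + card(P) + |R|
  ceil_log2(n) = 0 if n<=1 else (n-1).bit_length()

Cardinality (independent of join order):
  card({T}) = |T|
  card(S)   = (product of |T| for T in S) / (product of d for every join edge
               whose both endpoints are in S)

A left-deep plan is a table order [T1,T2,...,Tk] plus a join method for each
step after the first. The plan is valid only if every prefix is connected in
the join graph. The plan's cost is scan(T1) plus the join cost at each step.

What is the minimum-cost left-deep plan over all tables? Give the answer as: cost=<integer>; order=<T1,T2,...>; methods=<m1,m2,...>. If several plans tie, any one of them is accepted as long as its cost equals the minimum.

cost=4020; order=D,C,B,A; methods=nl_idx,nl_idx,hash

Selinger DP (subsets sized 1..n):
  {B}: scan cost=150, card=150
  {D}: scan cost=50, card=50
  {A}: scan cost=60, card=60
  {C}: scan cost=60, card=60
  {BD}: card=1250; try (D,hash)→900, (B,nl_idx)→1700, (B,merge)→1750, (D,merge)→1850, (B,hash)→2500, (B,nl)→7550 …(+1); best=900 via (D,hash)
  {AD}: card=1500; try (D,hash)→720, (A,hash)→820, (A,merge)→820, (D,merge)→830, (A,nl)→3050, (D,nl)→3060; best=720 via (D,hash)
  {CD}: card=50; try (C,nl_idx)→400, (D,hash)→720, (C,hash)→820, (C,merge)→820, (D,merge)→830, (C,nl)→3050 …(+1); best=400 via (C,nl_idx)
  {ABD}: card=37500; try (A,hash)→2870, (B,hash)→4620, (A,merge)→16320, (B,merge)→20070, (B,nl_idx)→50220, (A,nl)→75900 …(+1); best=2870 via (A,hash)
  {BCD}: card=1250; try (B,nl_idx)→2050, (B,merge)→2100, (B,hash)→2850, (C,hash)→2870, (B,nl)→7900, (C,nl_idx)→9650 …(+2); best=2050 via (B,nl_idx)
  {ACD}: card=1500; try (A,hash)→1170, (A,merge)→1170, (C,hash)→2940, (A,nl)→3400, (C,nl_idx)→11220, (C,merge)→19140 …(+1); best=1170 via (A,hash)
  {ABCD}: card=37500; try (A,hash)→4020, (B,hash)→5070, (A,merge)→17470, (B,merge)→20520, (C,hash)→41090, (B,nl_idx)→50670 …(+5); best=4020 via (A,hash)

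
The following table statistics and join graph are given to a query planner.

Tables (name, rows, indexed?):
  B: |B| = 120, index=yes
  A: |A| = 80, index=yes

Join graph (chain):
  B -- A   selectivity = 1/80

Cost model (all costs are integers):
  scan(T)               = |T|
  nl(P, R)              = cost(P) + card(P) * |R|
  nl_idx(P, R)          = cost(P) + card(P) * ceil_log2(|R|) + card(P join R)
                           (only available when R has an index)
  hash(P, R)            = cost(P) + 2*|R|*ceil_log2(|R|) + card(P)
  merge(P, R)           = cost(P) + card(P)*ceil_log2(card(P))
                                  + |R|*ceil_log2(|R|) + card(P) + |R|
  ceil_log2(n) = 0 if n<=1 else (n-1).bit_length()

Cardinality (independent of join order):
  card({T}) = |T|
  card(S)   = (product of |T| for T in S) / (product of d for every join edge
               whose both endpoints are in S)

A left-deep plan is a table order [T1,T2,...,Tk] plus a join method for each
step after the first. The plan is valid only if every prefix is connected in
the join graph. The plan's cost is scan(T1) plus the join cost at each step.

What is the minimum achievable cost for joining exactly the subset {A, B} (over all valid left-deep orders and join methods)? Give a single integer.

760

Selinger DP over subsets of {A,B}:
  {B}: scan cost=120, card=120
  {A}: scan cost=80, card=80
  {AB}: card=120; try (B,nl_idx)→760, (A,nl_idx)→1080, (A,hash)→1360, (B,merge)→1680, (A,merge)→1720, (B,hash)→1840 …(+2); best=760 via (B,nl_idx)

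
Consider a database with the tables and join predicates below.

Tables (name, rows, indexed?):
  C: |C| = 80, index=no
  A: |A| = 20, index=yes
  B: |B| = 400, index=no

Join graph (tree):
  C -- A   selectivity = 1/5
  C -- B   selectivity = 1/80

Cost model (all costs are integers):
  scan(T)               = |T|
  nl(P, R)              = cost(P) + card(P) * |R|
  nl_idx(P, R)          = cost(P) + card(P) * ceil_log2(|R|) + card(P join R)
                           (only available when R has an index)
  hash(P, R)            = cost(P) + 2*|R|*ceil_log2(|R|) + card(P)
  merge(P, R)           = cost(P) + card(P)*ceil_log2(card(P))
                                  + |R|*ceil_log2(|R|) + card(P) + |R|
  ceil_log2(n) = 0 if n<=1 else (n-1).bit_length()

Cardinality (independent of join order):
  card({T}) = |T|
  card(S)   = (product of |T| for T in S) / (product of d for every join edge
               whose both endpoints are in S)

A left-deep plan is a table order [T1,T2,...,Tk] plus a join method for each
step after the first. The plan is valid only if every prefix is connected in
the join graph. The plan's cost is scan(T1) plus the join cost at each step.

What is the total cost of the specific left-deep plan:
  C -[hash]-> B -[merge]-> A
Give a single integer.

11480

step 1: scan C: cost=80, card=80
step 2: join B via hash
    card(P join B) = 80*400/(80) = 400
    cost = 80 + 2*400*9 + 80 = 7360
step 3: join A via merge
    card(P join A) = 400*20/(5) = 1600
    cost = 7360 + 400*9 + 20*5 + 400 + 20 = 11480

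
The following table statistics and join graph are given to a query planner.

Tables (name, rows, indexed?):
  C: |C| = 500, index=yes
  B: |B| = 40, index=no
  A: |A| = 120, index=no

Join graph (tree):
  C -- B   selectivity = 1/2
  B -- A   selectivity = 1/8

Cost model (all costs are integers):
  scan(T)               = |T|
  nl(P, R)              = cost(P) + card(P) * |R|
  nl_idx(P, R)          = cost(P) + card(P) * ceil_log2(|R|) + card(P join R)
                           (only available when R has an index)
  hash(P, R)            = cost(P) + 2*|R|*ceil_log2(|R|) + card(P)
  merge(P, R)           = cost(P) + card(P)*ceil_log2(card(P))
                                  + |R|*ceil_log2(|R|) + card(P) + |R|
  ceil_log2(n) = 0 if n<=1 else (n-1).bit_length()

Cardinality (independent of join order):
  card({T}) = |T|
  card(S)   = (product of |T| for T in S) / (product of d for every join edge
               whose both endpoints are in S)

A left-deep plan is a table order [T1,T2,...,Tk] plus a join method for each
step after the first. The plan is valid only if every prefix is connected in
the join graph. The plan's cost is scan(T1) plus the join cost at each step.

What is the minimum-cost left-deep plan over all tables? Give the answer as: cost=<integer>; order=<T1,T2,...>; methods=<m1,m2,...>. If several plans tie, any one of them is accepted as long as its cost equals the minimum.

cost=10320; order=A,B,C; methods=hash,hash

Selinger DP (subsets sized 1..n):
  {C}: scan cost=500, card=500
  {B}: scan cost=40, card=40
  {A}: scan cost=120, card=120
  {BC}: card=10000; try (B,hash)→1480, (C,merge)→5320, (B,merge)→5780, (C,hash)→9080, (C,nl_idx)→10400, (C,nl)→20040 …(+1); best=1480 via (B,hash)
  {AB}: card=600; try (B,hash)→720, (A,merge)→1280, (B,merge)→1360, (A,hash)→1760, (A,nl)→4840, (B,nl)→4920; best=720 via (B,hash)
  {ABC}: card=150000; try (C,hash)→10320, (C,merge)→12320, (A,hash)→13160, (A,merge)→152440, (C,nl_idx)→156120, (C,nl)→300720 …(+1); best=10320 via (C,hash)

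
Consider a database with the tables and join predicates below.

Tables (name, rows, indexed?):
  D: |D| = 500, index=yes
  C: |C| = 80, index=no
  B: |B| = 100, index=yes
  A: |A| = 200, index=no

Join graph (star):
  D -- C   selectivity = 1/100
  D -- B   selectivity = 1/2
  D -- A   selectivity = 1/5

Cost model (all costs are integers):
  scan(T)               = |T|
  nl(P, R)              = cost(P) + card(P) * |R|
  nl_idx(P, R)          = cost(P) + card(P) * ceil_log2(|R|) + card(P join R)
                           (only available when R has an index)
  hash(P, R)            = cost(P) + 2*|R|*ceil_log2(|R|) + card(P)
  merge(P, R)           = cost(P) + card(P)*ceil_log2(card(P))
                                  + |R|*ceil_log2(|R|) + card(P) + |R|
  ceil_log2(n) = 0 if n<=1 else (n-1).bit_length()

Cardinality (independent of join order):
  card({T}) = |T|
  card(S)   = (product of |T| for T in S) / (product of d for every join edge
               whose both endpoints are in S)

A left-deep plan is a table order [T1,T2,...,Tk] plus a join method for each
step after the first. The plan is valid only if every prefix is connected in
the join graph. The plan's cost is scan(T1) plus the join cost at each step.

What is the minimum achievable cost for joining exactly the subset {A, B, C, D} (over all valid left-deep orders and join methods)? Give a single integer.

Selinger DP over subsets of {A,B,C,D}:
  {D}: scan cost=500, card=500
  {C}: scan cost=80, card=80
  {B}: scan cost=100, card=100
  {A}: scan cost=200, card=200
  {CD}: card=400; try (D,nl_idx)→1200, (C,hash)→2120, (D,merge)→5720, (C,merge)→6140, (D,hash)→9160, (D,nl)→40080 …(+1); best=1200 via (D,nl_idx)
  {BD}: card=25000; try (B,hash)→2400, (D,merge)→5900, (B,merge)→6300, (D,hash)→9200, (D,nl_idx)→26000, (B,nl_idx)→29000 …(+2); best=2400 via (B,hash)
  {AD}: card=20000; try (A,hash)→4200, (D,merge)→7000, (A,merge)→7300, (D,hash)→9400, (D,nl_idx)→22000, (D,nl)→100200 …(+1); best=4200 via (A,hash)
  {BCD}: card=20000; try (B,hash)→3000, (B,merge)→6000, (B,nl_idx)→24000, (C,hash)→28520, (B,nl)→41200, (C,merge)→403040 …(+1); best=3000 via (B,hash)
  {ACD}: card=16000; try (A,hash)→4800, (A,merge)→7000, (C,hash)→25320, (A,nl)→81200, (C,merge)→324840, (C,nl)→1604200; best=4800 via (A,hash)
  {ABD}: card=1000000; try (B,hash)→25600, (A,hash)→30600, (B,merge)→325000, (A,merge)→404200, (B,nl_idx)→1144200, (B,nl)→2004200 …(+1); best=25600 via (B,hash)
  {ABCD}: card=800000; try (B,hash)→22200, (A,hash)→26200, (B,merge)→245600, (A,merge)→324800, (B,nl_idx)→916800, (C,hash)→1026720 …(+4); best=22200 via (B,hash)

22200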